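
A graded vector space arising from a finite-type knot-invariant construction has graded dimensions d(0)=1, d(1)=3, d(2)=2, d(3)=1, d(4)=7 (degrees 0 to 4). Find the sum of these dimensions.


Total dimension = d(0) + d(1) + ... + d(4)
= 1 + 3 + 2 + 1 + 7
= 14

14


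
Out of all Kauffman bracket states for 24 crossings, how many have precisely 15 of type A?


We choose which 15 of 24 crossings get A-smoothings.
C(24, 15) = 24! / (15! * 9!)
= 1307504

1307504


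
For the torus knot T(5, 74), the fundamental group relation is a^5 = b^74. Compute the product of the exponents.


The relation is a^5 = b^74.
Product of exponents = 5 * 74
= 370

370


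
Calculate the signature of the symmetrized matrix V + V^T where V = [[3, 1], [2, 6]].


Step 1: V + V^T = [[6, 3], [3, 12]]
Step 2: trace = 18, det = 63
Step 3: Discriminant = 18^2 - 4*63 = 72
Step 4: Eigenvalues: 13.2426, 4.75736
Step 5: Signature = (# positive eigenvalues) - (# negative eigenvalues) = 2

2


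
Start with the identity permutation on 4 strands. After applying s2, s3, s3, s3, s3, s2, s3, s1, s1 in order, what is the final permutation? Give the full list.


Starting with identity [1, 2, 3, 4].
Apply generators in sequence:
  After s2: [1, 3, 2, 4]
  After s3: [1, 3, 4, 2]
  After s3: [1, 3, 2, 4]
  After s3: [1, 3, 4, 2]
  After s3: [1, 3, 2, 4]
  After s2: [1, 2, 3, 4]
  After s3: [1, 2, 4, 3]
  After s1: [2, 1, 4, 3]
  After s1: [1, 2, 4, 3]
Final permutation: [1, 2, 4, 3]

[1, 2, 4, 3]


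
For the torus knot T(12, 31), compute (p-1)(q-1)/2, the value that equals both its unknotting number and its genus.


For a torus knot T(p,q), both the unknotting number and genus equal (p-1)(q-1)/2.
= (12-1)(31-1)/2
= 11*30/2
= 330/2 = 165

165


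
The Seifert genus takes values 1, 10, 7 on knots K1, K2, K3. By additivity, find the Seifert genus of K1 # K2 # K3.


The Seifert genus is additive under connected sum.
Seifert genus(K1 # K2 # K3) = (1) + (10) + (7)
= 18

18


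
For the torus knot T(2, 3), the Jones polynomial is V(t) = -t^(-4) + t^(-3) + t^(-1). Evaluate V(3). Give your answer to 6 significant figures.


Substituting t = 3 into V(t) = -t^(-4) + t^(-3) + t^(-1):
  (-)t^(-4) = -0.0123457
  (+)t^(-3) = 0.037037
  (+)t^(-1) = 0.333333
Sum = (-0.0123457) + (0.037037) + (0.333333)
= 0.3580246914
Rounded to 6 significant figures: 0.358025

0.358025


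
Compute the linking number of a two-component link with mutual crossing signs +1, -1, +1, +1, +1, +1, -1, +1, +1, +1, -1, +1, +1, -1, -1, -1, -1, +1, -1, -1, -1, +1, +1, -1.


Step 1: Count positive crossings: 13
Step 2: Count negative crossings: 11
Step 3: Sum of signs = 13 - 11 = 2
Step 4: Linking number = sum/2 = 2/2 = 1

1


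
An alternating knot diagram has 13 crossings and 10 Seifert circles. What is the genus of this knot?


For alternating knots, g = (c - s + 1)/2.
= (13 - 10 + 1)/2
= 4/2 = 2

2


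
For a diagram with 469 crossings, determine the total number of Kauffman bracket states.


Each crossing contributes 2 choices (A-smoothing or B-smoothing).
Total states = 2^469 = 1524291284333980581729295522359944485228807686848130444755447734192076044345588681699368214386470689042884243711624327585667956874652483059712

1524291284333980581729295522359944485228807686848130444755447734192076044345588681699368214386470689042884243711624327585667956874652483059712


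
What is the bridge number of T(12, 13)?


The bridge number of T(p,q) is min(p,q).
min(12, 13) = 12

12


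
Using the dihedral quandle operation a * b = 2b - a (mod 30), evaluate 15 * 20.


15 * 20 = 2*20 - 15 mod 30
= 40 - 15 mod 30
= 25 mod 30 = 25

25


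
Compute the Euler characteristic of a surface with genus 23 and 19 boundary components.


chi = 2 - 2g - b
= 2 - 2*23 - 19
= 2 - 46 - 19 = -63

-63


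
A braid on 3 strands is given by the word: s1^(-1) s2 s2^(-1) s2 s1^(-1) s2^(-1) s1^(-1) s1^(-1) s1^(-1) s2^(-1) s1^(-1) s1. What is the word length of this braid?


The word length counts the number of generators (including inverses).
Listing each generator: s1^(-1), s2, s2^(-1), s2, s1^(-1), s2^(-1), s1^(-1), s1^(-1), s1^(-1), s2^(-1), s1^(-1), s1
There are 12 generators in this braid word.

12


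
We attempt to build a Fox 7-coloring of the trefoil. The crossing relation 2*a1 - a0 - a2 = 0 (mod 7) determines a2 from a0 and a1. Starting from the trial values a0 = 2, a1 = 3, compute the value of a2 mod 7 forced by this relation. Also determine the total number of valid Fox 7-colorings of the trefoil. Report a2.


Step 1: Apply the given crossing relation 2*a1 - a0 - a2 = 0 (mod 7).
  a2 = 2*a1 - a0 mod 7
  a2 = 2*3 - 2 mod 7
  a2 = 6 - 2 mod 7
  a2 = 4 mod 7 = 4
Step 2: The trefoil has determinant 3.
  Number of Fox p-colorings (p prime) is p^2 if p = 3, else p.
  Since 7 does not divide 3, only trivial (constant) colorings exist.
  (So the trial a0 = 2, a1 = 3 with a0 != a1 does NOT extend to a valid coloring of the whole trefoil: the other two crossing relations require 3*(a1 - a0) = 0 (mod 7), which fails.)
  Total colorings = 7
Step 3: a2 = 4, total Fox 7-colorings = 7

4


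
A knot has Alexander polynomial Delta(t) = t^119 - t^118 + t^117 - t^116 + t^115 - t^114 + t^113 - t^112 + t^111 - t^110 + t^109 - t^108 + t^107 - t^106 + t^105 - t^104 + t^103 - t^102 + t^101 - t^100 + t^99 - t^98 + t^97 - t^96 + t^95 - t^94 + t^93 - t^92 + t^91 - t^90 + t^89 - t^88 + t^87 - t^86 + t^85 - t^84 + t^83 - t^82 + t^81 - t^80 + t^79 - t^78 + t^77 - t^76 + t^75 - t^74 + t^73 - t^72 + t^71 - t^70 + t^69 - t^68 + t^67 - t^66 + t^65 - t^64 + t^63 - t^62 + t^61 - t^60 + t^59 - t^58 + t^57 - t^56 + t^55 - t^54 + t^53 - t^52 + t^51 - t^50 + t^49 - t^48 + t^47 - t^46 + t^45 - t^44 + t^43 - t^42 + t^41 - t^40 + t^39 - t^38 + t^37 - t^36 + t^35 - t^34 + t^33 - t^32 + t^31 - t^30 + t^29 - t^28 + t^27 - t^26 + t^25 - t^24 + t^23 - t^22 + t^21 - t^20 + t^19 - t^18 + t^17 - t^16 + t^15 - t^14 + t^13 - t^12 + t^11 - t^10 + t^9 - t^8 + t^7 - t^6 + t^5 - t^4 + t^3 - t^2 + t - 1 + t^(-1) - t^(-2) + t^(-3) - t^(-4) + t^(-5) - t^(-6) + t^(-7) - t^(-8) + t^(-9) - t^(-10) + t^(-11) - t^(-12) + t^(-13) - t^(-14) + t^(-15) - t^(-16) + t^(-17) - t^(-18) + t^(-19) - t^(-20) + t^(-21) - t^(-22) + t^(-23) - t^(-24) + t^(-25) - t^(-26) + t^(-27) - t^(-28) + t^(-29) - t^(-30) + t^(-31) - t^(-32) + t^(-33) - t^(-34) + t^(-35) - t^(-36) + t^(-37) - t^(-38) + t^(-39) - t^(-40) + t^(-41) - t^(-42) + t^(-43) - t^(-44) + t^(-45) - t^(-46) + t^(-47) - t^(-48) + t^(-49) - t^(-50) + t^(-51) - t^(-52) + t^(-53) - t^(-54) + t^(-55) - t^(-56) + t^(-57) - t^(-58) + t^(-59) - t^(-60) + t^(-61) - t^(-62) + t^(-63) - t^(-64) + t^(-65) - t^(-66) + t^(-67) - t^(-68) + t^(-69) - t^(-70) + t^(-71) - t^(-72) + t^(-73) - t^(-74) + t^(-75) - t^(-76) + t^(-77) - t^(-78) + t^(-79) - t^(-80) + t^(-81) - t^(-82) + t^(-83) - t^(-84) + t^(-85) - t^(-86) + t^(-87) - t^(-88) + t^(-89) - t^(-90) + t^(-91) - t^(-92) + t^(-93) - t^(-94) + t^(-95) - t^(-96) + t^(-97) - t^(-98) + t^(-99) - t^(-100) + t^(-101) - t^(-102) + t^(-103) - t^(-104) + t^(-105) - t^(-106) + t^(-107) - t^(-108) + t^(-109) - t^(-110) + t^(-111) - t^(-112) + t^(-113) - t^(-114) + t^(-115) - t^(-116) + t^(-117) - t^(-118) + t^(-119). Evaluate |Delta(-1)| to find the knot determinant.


Step 1: The polynomial has 239 terms with alternating signs, exponents from 119 down to -119.
Step 2: Substitute t = -1. The i-th term has coefficient (-1)^i and exponent (m-i),
  so its value is (-1)^i * (-1)^(m-i) = (-1)^m = -1 for every i.
Step 3: All 239 terms equal -1, so Delta(-1) = 239 * (-1) = -239
Step 4: |Delta(-1)| = 239

239


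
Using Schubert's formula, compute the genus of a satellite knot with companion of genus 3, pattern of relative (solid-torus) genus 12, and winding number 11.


Schubert: g(satellite) = g_rel(pattern) + |winding| * g(companion),
where g_rel(pattern) is the genus of the pattern relative to the solid torus.
= 12 + 11 * 3
= 12 + 33 = 45

45


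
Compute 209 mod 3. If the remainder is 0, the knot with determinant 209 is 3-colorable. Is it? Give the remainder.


Step 1: A knot is p-colorable if and only if p divides its determinant.
Step 2: Compute 209 mod 3.
209 = 69 * 3 + 2
Step 3: 209 mod 3 = 2
Step 4: The knot is 3-colorable: no

2


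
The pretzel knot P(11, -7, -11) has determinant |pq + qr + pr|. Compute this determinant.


Step 1: Compute pq + qr + pr.
pq = 11*(-7) = -77
qr = (-7)*(-11) = 77
pr = 11*(-11) = -121
pq + qr + pr = -77 + 77 + (-121) = -121
Step 2: Take absolute value.
det(P(11,-7,-11)) = |-121| = 121

121


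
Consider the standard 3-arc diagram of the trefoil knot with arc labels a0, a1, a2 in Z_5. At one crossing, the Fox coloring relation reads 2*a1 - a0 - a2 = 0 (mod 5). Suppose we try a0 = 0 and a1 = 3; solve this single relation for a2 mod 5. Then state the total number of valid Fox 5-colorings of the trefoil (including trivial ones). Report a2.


Step 1: Apply the given crossing relation 2*a1 - a0 - a2 = 0 (mod 5).
  a2 = 2*a1 - a0 mod 5
  a2 = 2*3 - 0 mod 5
  a2 = 6 - 0 mod 5
  a2 = 6 mod 5 = 1
Step 2: The trefoil has determinant 3.
  Number of Fox p-colorings (p prime) is p^2 if p = 3, else p.
  Since 5 does not divide 3, only trivial (constant) colorings exist.
  (So the trial a0 = 0, a1 = 3 with a0 != a1 does NOT extend to a valid coloring of the whole trefoil: the other two crossing relations require 3*(a1 - a0) = 0 (mod 5), which fails.)
  Total colorings = 5
Step 3: a2 = 1, total Fox 5-colorings = 5

1


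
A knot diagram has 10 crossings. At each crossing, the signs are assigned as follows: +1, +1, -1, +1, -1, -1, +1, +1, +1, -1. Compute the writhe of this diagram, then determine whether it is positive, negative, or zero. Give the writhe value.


Step 1: Count positive crossings (+1).
Positive crossings: 6
Step 2: Count negative crossings (-1).
Negative crossings: 4
Step 3: Writhe = (positive) - (negative)
w = 6 - 4 = 2
Step 4: |w| = 2, and w is positive

2


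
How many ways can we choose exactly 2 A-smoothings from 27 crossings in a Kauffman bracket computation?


We choose which 2 of 27 crossings get A-smoothings.
C(27, 2) = 27! / (2! * 25!)
= 351

351


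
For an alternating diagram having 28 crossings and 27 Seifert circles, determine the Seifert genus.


For alternating knots, g = (c - s + 1)/2.
= (28 - 27 + 1)/2
= 2/2 = 1

1


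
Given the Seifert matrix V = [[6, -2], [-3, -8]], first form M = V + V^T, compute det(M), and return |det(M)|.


Step 1: Form V + V^T where V = [[6, -2], [-3, -8]]
  V^T = [[6, -3], [-2, -8]]
  V + V^T = [[12, -5], [-5, -16]]
Step 2: det(V + V^T) = 12*(-16) - (-5)*(-5)
  = -192 - 25 = -217
Step 3: Knot determinant = |det(V + V^T)| = |-217| = 217

217


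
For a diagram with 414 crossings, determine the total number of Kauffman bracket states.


Each crossing contributes 2 choices (A-smoothing or B-smoothing).
Total states = 2^414 = 42307582002575910332922579714097346549017899709713998034217522897561970639123926132812109468141778230245837569601494931472384

42307582002575910332922579714097346549017899709713998034217522897561970639123926132812109468141778230245837569601494931472384


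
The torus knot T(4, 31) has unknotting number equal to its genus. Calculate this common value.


For a torus knot T(p,q), both the unknotting number and genus equal (p-1)(q-1)/2.
= (4-1)(31-1)/2
= 3*30/2
= 90/2 = 45

45


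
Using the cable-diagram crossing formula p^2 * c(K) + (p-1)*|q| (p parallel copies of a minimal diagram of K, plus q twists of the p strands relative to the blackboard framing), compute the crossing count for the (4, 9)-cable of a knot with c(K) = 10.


Step 1: Each of the c(K) crossings of the companion diagram becomes p*p = p^2 crossings among the p parallel strands, and each of the |q| twists s_1 s_2 ... s_(p-1) adds (p-1) crossings.
  Crossings = p^2 * c(K) + (p-1)*|q|
Step 2: = 4^2 * 10 + (4-1)*9
Step 3: = 16*10 + 3*9
Step 4: = 160 + 27 = 187

187


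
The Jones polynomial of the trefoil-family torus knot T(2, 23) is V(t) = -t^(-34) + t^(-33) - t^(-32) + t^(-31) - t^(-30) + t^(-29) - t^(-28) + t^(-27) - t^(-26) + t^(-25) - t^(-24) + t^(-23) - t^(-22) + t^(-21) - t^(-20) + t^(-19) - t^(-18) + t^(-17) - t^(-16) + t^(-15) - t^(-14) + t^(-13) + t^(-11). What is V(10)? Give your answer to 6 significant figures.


Substituting t = 10 into V(t) = -t^(-34) + t^(-33) - t^(-32) + t^(-31) - t^(-30) + t^(-29) - t^(-28) + t^(-27) - t^(-26) + t^(-25) - t^(-24) + t^(-23) - t^(-22) + t^(-21) - t^(-20) + t^(-19) - t^(-18) + t^(-17) - t^(-16) + t^(-15) - t^(-14) + t^(-13) + t^(-11):
  (-)t^(-34) = -1e-34
  (+)t^(-33) = 1e-33
  (-)t^(-32) = -1e-32
  (+)t^(-31) = 1e-31
  (-)t^(-30) = -1e-30
  (+)t^(-29) = 1e-29
  (-)t^(-28) = -1e-28
  (+)t^(-27) = 1e-27
  (-)t^(-26) = -1e-26
  (+)t^(-25) = 1e-25
  (-)t^(-24) = -1e-24
  (+)t^(-23) = 1e-23
  (-)t^(-22) = -1e-22
  (+)t^(-21) = 1e-21
  (-)t^(-20) = -1e-20
  (+)t^(-19) = 1e-19
  (-)t^(-18) = -1e-18
  (+)t^(-17) = 1e-17
  (-)t^(-16) = -1e-16
  (+)t^(-15) = 1e-15
  (-)t^(-14) = -1e-14
  (+)t^(-13) = 1e-13
  (+)t^(-11) = 1e-11
Sum = (-1e-34) + (1e-33) + (-1e-32) + (1e-31) + (-1e-30) + (1e-29) + (-1e-28) + (1e-27) + (-1e-26) + (1e-25) + (-1e-24) + (1e-23) + (-1e-22) + (1e-21) + (-1e-20) + (1e-19) + (-1e-18) + (1e-17) + (-1e-16) + (1e-15) + (-1e-14) + (1e-13) + (1e-11)
= 1.009090909e-11
Rounded to 6 significant figures: 1.00909e-11

1.00909e-11


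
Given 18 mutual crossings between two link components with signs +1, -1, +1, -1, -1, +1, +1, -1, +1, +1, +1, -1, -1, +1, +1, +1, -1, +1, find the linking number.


Step 1: Count positive crossings: 11
Step 2: Count negative crossings: 7
Step 3: Sum of signs = 11 - 7 = 4
Step 4: Linking number = sum/2 = 4/2 = 2

2


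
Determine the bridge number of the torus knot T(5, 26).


The bridge number of T(p,q) is min(p,q).
min(5, 26) = 5

5


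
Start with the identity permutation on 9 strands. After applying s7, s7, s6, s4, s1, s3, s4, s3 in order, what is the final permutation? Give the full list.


Starting with identity [1, 2, 3, 4, 5, 6, 7, 8, 9].
Apply generators in sequence:
  After s7: [1, 2, 3, 4, 5, 6, 8, 7, 9]
  After s7: [1, 2, 3, 4, 5, 6, 7, 8, 9]
  After s6: [1, 2, 3, 4, 5, 7, 6, 8, 9]
  After s4: [1, 2, 3, 5, 4, 7, 6, 8, 9]
  After s1: [2, 1, 3, 5, 4, 7, 6, 8, 9]
  After s3: [2, 1, 5, 3, 4, 7, 6, 8, 9]
  After s4: [2, 1, 5, 4, 3, 7, 6, 8, 9]
  After s3: [2, 1, 4, 5, 3, 7, 6, 8, 9]
Final permutation: [2, 1, 4, 5, 3, 7, 6, 8, 9]

[2, 1, 4, 5, 3, 7, 6, 8, 9]


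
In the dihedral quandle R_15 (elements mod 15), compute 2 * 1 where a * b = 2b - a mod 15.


2 * 1 = 2*1 - 2 mod 15
= 2 - 2 mod 15
= 0 mod 15 = 0

0


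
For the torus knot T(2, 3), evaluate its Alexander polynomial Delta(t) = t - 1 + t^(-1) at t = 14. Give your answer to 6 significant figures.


Substituting t = 14 into Delta(t) = t - 1 + t^(-1):
Term values: (14) + (-1) + (0.0714286)
Sum = 13.07142857
Rounded to 6 significant figures: 13.0714

13.0714


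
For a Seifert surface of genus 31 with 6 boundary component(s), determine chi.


chi = 2 - 2g - b
= 2 - 2*31 - 6
= 2 - 62 - 6 = -66

-66


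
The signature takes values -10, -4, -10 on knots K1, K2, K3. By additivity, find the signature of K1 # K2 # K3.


The signature is additive under connected sum.
signature(K1 # K2 # K3) = (-10) + (-4) + (-10)
= -24

-24


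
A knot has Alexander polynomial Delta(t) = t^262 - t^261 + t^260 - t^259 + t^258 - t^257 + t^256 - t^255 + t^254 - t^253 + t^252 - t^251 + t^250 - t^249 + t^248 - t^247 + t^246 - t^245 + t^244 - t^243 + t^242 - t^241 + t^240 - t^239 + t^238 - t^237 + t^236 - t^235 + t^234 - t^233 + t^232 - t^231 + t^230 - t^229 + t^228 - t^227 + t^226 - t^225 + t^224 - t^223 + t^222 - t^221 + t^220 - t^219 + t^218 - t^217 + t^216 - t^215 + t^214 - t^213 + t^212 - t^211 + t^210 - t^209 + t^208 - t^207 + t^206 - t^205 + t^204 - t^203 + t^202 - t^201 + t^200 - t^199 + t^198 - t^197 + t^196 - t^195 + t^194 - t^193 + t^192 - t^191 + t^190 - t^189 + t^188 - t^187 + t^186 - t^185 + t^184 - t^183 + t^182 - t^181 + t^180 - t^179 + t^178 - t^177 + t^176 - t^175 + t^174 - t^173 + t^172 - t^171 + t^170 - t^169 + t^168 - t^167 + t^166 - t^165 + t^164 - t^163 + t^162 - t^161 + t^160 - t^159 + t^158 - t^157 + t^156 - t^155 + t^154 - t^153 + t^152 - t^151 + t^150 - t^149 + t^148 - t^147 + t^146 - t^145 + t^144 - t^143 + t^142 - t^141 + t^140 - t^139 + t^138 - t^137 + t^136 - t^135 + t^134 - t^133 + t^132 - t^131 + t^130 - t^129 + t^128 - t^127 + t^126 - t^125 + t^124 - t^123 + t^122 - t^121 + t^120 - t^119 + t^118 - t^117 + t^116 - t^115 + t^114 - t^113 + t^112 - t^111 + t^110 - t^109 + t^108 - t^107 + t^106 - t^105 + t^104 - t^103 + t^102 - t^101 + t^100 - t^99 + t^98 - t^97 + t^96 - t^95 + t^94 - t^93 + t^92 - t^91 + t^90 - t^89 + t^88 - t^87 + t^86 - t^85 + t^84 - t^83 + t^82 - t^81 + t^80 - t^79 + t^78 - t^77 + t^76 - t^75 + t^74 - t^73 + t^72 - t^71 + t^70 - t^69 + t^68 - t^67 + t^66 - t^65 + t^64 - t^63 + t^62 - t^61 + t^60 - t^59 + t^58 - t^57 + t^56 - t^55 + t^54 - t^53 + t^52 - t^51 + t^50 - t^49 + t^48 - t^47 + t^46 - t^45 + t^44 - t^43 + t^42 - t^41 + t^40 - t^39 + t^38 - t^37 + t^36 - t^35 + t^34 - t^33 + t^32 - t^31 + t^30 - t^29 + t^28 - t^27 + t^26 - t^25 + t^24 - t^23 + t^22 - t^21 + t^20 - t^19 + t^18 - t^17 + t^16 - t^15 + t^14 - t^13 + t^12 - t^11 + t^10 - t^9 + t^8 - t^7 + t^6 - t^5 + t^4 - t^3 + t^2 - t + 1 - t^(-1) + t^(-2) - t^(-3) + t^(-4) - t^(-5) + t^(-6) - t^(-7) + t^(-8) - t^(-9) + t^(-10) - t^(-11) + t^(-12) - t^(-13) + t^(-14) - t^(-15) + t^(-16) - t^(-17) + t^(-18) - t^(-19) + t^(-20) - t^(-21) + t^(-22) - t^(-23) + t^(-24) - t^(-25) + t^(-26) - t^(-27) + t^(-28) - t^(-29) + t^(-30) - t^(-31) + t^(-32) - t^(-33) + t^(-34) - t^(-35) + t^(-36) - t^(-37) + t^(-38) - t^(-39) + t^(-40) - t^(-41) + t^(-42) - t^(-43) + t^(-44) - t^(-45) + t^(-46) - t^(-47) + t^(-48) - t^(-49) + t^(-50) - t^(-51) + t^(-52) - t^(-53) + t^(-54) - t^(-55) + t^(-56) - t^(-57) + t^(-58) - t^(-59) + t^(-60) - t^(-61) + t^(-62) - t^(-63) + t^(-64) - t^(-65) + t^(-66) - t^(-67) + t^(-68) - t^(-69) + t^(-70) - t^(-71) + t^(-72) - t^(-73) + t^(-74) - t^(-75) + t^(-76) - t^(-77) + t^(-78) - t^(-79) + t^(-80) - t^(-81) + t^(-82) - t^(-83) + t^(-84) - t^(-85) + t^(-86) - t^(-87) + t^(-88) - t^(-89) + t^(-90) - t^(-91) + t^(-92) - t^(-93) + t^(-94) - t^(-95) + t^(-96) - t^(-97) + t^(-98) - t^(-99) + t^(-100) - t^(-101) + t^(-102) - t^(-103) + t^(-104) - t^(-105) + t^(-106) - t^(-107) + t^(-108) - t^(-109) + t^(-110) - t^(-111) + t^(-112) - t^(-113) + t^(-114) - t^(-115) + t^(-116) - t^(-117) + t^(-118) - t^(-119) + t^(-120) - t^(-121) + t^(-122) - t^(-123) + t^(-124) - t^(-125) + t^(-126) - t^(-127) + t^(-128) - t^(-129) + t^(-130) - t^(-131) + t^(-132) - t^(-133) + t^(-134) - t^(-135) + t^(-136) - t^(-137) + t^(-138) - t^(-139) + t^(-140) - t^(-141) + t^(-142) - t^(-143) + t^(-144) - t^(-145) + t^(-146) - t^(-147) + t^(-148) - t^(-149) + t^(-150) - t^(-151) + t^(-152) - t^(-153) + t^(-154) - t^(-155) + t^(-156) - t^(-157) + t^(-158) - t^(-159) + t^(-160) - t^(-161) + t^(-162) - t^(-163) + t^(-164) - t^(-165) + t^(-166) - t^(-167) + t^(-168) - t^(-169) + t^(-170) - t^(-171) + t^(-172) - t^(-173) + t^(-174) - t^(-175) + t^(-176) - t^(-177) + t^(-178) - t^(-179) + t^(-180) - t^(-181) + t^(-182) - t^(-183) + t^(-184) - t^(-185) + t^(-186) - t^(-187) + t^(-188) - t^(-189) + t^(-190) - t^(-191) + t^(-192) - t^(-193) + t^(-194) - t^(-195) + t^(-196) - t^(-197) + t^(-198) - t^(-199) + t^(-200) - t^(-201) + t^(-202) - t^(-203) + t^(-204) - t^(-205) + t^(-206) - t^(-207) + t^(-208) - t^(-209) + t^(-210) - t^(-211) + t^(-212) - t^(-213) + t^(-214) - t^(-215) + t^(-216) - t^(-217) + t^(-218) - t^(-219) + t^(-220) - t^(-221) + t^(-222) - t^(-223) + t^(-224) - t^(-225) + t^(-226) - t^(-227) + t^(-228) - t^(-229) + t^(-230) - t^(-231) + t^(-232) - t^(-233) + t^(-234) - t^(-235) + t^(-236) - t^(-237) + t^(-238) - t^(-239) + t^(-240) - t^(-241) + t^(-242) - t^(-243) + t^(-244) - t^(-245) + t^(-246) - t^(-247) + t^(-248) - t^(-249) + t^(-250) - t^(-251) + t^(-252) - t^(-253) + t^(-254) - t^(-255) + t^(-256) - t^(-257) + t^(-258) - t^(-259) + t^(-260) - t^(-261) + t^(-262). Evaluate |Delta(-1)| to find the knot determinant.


Step 1: The polynomial has 525 terms with alternating signs, exponents from 262 down to -262.
Step 2: Substitute t = -1. The i-th term has coefficient (-1)^i and exponent (m-i),
  so its value is (-1)^i * (-1)^(m-i) = (-1)^m = 1 for every i.
Step 3: All 525 terms equal 1, so Delta(-1) = 525 * (1) = 525
Step 4: |Delta(-1)| = 525

525


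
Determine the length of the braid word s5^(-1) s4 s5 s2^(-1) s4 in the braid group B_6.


The word length counts the number of generators (including inverses).
Listing each generator: s5^(-1), s4, s5, s2^(-1), s4
There are 5 generators in this braid word.

5


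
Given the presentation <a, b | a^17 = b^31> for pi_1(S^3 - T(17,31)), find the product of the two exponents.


The relation is a^17 = b^31.
Product of exponents = 17 * 31
= 527

527


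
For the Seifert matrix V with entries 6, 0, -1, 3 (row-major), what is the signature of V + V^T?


Step 1: V + V^T = [[12, -1], [-1, 6]]
Step 2: trace = 18, det = 71
Step 3: Discriminant = 18^2 - 4*71 = 40
Step 4: Eigenvalues: 12.1623, 5.83772
Step 5: Signature = (# positive eigenvalues) - (# negative eigenvalues) = 2

2


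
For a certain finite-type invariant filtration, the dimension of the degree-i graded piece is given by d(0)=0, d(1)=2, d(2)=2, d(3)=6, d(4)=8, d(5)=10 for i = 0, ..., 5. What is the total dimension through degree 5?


Total dimension = d(0) + d(1) + ... + d(5)
= 0 + 2 + 2 + 6 + 8 + 10
= 28

28


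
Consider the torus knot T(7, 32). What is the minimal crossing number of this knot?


For a torus knot T(p, q) with gcd(p,q)=1,
the crossing number is min(p*(q-1), q*(p-1)).
p*(q-1) = 7*31 = 217
q*(p-1) = 32*6 = 192
min(217, 192) = 192

192


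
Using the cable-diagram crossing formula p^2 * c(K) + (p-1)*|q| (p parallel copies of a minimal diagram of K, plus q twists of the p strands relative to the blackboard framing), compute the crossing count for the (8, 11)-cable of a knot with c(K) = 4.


Step 1: Each of the c(K) crossings of the companion diagram becomes p*p = p^2 crossings among the p parallel strands, and each of the |q| twists s_1 s_2 ... s_(p-1) adds (p-1) crossings.
  Crossings = p^2 * c(K) + (p-1)*|q|
Step 2: = 8^2 * 4 + (8-1)*11
Step 3: = 64*4 + 7*11
Step 4: = 256 + 77 = 333

333


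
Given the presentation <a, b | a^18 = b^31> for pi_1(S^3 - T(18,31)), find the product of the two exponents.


The relation is a^18 = b^31.
Product of exponents = 18 * 31
= 558

558


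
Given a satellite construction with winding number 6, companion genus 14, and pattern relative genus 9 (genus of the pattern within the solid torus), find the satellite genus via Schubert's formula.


Schubert: g(satellite) = g_rel(pattern) + |winding| * g(companion),
where g_rel(pattern) is the genus of the pattern relative to the solid torus.
= 9 + 6 * 14
= 9 + 84 = 93

93


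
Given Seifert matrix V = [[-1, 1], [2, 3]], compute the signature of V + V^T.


Step 1: V + V^T = [[-2, 3], [3, 6]]
Step 2: trace = 4, det = -21
Step 3: Discriminant = 4^2 - 4*(-21) = 100
Step 4: Eigenvalues: 7, -3
Step 5: Signature = (# positive eigenvalues) - (# negative eigenvalues) = 0

0


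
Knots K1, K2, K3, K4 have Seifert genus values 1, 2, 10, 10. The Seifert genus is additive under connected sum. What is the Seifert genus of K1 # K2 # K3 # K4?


The Seifert genus is additive under connected sum.
Seifert genus(K1 # K2 # K3 # K4) = (1) + (2) + (10) + (10)
= 23

23


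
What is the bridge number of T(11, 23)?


The bridge number of T(p,q) is min(p,q).
min(11, 23) = 11

11


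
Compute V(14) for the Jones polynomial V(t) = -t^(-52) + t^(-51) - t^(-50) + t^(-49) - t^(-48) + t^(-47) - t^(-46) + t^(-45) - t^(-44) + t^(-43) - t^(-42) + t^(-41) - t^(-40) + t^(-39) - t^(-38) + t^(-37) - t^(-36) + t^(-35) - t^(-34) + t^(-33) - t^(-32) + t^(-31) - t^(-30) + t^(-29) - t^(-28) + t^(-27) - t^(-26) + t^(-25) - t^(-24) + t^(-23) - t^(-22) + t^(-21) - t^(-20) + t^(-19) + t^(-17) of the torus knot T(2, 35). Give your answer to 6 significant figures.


Substituting t = 14 into V(t) = -t^(-52) + t^(-51) - t^(-50) + t^(-49) - t^(-48) + t^(-47) - t^(-46) + t^(-45) - t^(-44) + t^(-43) - t^(-42) + t^(-41) - t^(-40) + t^(-39) - t^(-38) + t^(-37) - t^(-36) + t^(-35) - t^(-34) + t^(-33) - t^(-32) + t^(-31) - t^(-30) + t^(-29) - t^(-28) + t^(-27) - t^(-26) + t^(-25) - t^(-24) + t^(-23) - t^(-22) + t^(-21) - t^(-20) + t^(-19) + t^(-17):
  (-)t^(-52) = -2.51966e-60
  (+)t^(-51) = 3.52753e-59
  (-)t^(-50) = -4.93854e-58
  (+)t^(-49) = 6.91395e-57
  (-)t^(-48) = -9.67953e-56
  (+)t^(-47) = 1.35513e-54
  (-)t^(-46) = -1.89719e-53
  (+)t^(-45) = 2.65606e-52
  (-)t^(-44) = -3.71849e-51
  (+)t^(-43) = 5.20588e-50
  (-)t^(-42) = -7.28824e-49
  (+)t^(-41) = 1.02035e-47
  (-)t^(-40) = -1.42849e-46
  (+)t^(-39) = 1.99989e-45
  (-)t^(-38) = -2.79985e-44
  (+)t^(-37) = 3.91979e-43
  (-)t^(-36) = -5.4877e-42
  (+)t^(-35) = 7.68279e-41
  (-)t^(-34) = -1.07559e-39
  (+)t^(-33) = 1.50583e-38
  (-)t^(-32) = -2.10816e-37
  (+)t^(-31) = 2.95142e-36
  (-)t^(-30) = -4.13199e-35
  (+)t^(-29) = 5.78478e-34
  (-)t^(-28) = -8.09869e-33
  (+)t^(-27) = 1.13382e-31
  (-)t^(-26) = -1.58734e-30
  (+)t^(-25) = 2.22228e-29
  (-)t^(-24) = -3.11119e-28
  (+)t^(-23) = 4.35567e-27
  (-)t^(-22) = -6.09794e-26
  (+)t^(-21) = 8.53712e-25
  (-)t^(-20) = -1.1952e-23
  (+)t^(-19) = 1.67327e-22
  (+)t^(-17) = 3.27962e-20
Sum = (-2.51966e-60) + (3.52753e-59) + (-4.93854e-58) + (6.91395e-57) + (-9.67953e-56) + (1.35513e-54) + (-1.89719e-53) + (2.65606e-52) + (-3.71849e-51) + (5.20588e-50) + (-7.28824e-49) + (1.02035e-47) + (-1.42849e-46) + (1.99989e-45) + (-2.79985e-44) + (3.91979e-43) + (-5.4877e-42) + (7.68279e-41) + (-1.07559e-39) + (1.50583e-38) + (-2.10816e-37) + (2.95142e-36) + (-4.13199e-35) + (5.78478e-34) + (-8.09869e-33) + (1.13382e-31) + (-1.58734e-30) + (2.22228e-29) + (-3.11119e-28) + (4.35567e-27) + (-6.09794e-26) + (8.53712e-25) + (-1.1952e-23) + (1.67327e-22) + (3.27962e-20)
= 3.295236231e-20
Rounded to 6 significant figures: 3.29524e-20

3.29524e-20


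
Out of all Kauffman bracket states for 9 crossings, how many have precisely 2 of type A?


We choose which 2 of 9 crossings get A-smoothings.
C(9, 2) = 9! / (2! * 7!)
= 36

36


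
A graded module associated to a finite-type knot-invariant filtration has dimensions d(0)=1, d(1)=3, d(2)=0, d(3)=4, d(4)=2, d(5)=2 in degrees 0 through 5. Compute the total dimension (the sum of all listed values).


Total dimension = d(0) + d(1) + ... + d(5)
= 1 + 3 + 0 + 4 + 2 + 2
= 12

12


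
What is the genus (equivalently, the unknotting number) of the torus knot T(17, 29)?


For a torus knot T(p,q), both the unknotting number and genus equal (p-1)(q-1)/2.
= (17-1)(29-1)/2
= 16*28/2
= 448/2 = 224

224


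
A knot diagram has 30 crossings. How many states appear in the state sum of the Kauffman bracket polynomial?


Each crossing contributes 2 choices (A-smoothing or B-smoothing).
Total states = 2^30 = 1073741824

1073741824


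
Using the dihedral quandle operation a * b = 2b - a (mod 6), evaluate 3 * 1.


3 * 1 = 2*1 - 3 mod 6
= 2 - 3 mod 6
= -1 mod 6 = 5

5


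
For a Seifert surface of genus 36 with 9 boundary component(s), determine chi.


chi = 2 - 2g - b
= 2 - 2*36 - 9
= 2 - 72 - 9 = -79

-79


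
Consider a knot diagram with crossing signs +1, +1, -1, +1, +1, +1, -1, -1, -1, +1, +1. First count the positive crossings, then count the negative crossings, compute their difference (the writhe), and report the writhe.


Step 1: Count positive crossings (+1).
Positive crossings: 7
Step 2: Count negative crossings (-1).
Negative crossings: 4
Step 3: Writhe = (positive) - (negative)
w = 7 - 4 = 3
Step 4: |w| = 3, and w is positive

3


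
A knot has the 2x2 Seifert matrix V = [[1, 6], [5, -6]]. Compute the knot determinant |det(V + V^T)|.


Step 1: Form V + V^T where V = [[1, 6], [5, -6]]
  V^T = [[1, 5], [6, -6]]
  V + V^T = [[2, 11], [11, -12]]
Step 2: det(V + V^T) = 2*(-12) - 11*11
  = -24 - 121 = -145
Step 3: Knot determinant = |det(V + V^T)| = |-145| = 145

145


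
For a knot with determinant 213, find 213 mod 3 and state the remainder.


Step 1: A knot is p-colorable if and only if p divides its determinant.
Step 2: Compute 213 mod 3.
213 = 71 * 3 + 0
Step 3: 213 mod 3 = 0
Step 4: The knot is 3-colorable: yes

0


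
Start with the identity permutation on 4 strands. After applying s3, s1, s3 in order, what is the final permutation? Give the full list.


Starting with identity [1, 2, 3, 4].
Apply generators in sequence:
  After s3: [1, 2, 4, 3]
  After s1: [2, 1, 4, 3]
  After s3: [2, 1, 3, 4]
Final permutation: [2, 1, 3, 4]

[2, 1, 3, 4]


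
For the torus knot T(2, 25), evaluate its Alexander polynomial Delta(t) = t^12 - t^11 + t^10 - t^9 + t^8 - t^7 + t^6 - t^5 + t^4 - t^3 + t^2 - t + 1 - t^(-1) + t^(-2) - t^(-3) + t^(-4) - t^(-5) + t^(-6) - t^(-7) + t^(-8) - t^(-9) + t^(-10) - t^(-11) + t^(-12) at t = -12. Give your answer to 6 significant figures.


Substituting t = -12 into Delta(t) = t^12 - t^11 + t^10 - t^9 + t^8 - t^7 + t^6 - t^5 + t^4 - t^3 + t^2 - t + 1 - t^(-1) + t^(-2) - t^(-3) + t^(-4) - t^(-5) + t^(-6) - t^(-7) + t^(-8) - t^(-9) + t^(-10) - t^(-11) + t^(-12):
Term values: (8916100448256) + (743008370688) + (61917364224) + (5159780352) + (429981696) + (35831808) + (2985984) + (248832) + (20736) + (1728) + (144) + (12) + (1) + (0.0833333) + (0.00694444) + (0.000578704) + (4.82253e-05) + (4.01878e-06) + (3.34898e-07) + (2.79082e-08) + (2.32568e-09) + (1.93807e-10) + (1.61506e-11) + (1.34588e-12) + (1.12157e-13)
Sum = 9.726655034e+12
Rounded to 6 significant figures: 9.72666e+12

9.72666e+12


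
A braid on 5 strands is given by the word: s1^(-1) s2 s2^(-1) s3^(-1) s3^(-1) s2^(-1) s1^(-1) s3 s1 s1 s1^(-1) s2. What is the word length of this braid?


The word length counts the number of generators (including inverses).
Listing each generator: s1^(-1), s2, s2^(-1), s3^(-1), s3^(-1), s2^(-1), s1^(-1), s3, s1, s1, s1^(-1), s2
There are 12 generators in this braid word.

12


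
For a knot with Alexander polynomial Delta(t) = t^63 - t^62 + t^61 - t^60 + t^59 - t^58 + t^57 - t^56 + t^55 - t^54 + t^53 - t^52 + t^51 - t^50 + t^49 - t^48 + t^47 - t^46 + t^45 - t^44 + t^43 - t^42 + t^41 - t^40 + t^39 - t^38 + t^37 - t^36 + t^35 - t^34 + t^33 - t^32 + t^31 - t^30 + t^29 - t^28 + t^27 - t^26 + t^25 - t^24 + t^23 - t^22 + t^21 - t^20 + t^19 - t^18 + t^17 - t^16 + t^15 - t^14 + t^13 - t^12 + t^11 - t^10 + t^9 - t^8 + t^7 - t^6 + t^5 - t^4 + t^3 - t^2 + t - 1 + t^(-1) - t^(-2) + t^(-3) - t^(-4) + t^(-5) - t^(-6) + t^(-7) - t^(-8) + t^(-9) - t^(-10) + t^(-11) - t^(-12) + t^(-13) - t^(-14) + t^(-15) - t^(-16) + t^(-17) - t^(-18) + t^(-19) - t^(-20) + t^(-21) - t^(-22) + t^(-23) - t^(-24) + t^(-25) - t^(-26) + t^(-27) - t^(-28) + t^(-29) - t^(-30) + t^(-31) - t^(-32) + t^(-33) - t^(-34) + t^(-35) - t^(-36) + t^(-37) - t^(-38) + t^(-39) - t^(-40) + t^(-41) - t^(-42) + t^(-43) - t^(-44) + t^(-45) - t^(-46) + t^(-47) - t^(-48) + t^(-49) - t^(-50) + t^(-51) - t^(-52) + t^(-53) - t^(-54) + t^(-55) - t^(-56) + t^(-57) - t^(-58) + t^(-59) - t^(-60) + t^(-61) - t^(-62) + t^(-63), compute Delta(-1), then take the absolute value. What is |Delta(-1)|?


Step 1: The polynomial has 127 terms with alternating signs, exponents from 63 down to -63.
Step 2: Substitute t = -1. The i-th term has coefficient (-1)^i and exponent (m-i),
  so its value is (-1)^i * (-1)^(m-i) = (-1)^m = -1 for every i.
Step 3: All 127 terms equal -1, so Delta(-1) = 127 * (-1) = -127
Step 4: |Delta(-1)| = 127

127


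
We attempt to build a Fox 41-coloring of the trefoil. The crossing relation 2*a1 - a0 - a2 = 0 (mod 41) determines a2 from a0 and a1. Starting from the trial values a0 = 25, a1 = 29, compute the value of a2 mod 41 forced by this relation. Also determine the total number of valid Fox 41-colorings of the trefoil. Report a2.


Step 1: Apply the given crossing relation 2*a1 - a0 - a2 = 0 (mod 41).
  a2 = 2*a1 - a0 mod 41
  a2 = 2*29 - 25 mod 41
  a2 = 58 - 25 mod 41
  a2 = 33 mod 41 = 33
Step 2: The trefoil has determinant 3.
  Number of Fox p-colorings (p prime) is p^2 if p = 3, else p.
  Since 41 does not divide 3, only trivial (constant) colorings exist.
  (So the trial a0 = 25, a1 = 29 with a0 != a1 does NOT extend to a valid coloring of the whole trefoil: the other two crossing relations require 3*(a1 - a0) = 0 (mod 41), which fails.)
  Total colorings = 41
Step 3: a2 = 33, total Fox 41-colorings = 41

33


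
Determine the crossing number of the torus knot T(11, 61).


For a torus knot T(p, q) with gcd(p,q)=1,
the crossing number is min(p*(q-1), q*(p-1)).
p*(q-1) = 11*60 = 660
q*(p-1) = 61*10 = 610
min(660, 610) = 610

610


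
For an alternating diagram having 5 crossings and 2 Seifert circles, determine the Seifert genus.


For alternating knots, g = (c - s + 1)/2.
= (5 - 2 + 1)/2
= 4/2 = 2

2


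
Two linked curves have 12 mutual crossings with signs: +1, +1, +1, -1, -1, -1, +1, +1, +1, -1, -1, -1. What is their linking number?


Step 1: Count positive crossings: 6
Step 2: Count negative crossings: 6
Step 3: Sum of signs = 6 - 6 = 0
Step 4: Linking number = sum/2 = 0/2 = 0

0


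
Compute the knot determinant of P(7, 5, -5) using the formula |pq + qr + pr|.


Step 1: Compute pq + qr + pr.
pq = 7*5 = 35
qr = 5*(-5) = -25
pr = 7*(-5) = -35
pq + qr + pr = 35 + (-25) + (-35) = -25
Step 2: Take absolute value.
det(P(7,5,-5)) = |-25| = 25

25


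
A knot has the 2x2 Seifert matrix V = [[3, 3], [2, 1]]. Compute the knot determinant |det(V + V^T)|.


Step 1: Form V + V^T where V = [[3, 3], [2, 1]]
  V^T = [[3, 2], [3, 1]]
  V + V^T = [[6, 5], [5, 2]]
Step 2: det(V + V^T) = 6*2 - 5*5
  = 12 - 25 = -13
Step 3: Knot determinant = |det(V + V^T)| = |-13| = 13

13


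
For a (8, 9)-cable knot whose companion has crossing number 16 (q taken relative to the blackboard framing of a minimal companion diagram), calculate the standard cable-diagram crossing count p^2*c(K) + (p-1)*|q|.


Step 1: Each of the c(K) crossings of the companion diagram becomes p*p = p^2 crossings among the p parallel strands, and each of the |q| twists s_1 s_2 ... s_(p-1) adds (p-1) crossings.
  Crossings = p^2 * c(K) + (p-1)*|q|
Step 2: = 8^2 * 16 + (8-1)*9
Step 3: = 64*16 + 7*9
Step 4: = 1024 + 63 = 1087

1087


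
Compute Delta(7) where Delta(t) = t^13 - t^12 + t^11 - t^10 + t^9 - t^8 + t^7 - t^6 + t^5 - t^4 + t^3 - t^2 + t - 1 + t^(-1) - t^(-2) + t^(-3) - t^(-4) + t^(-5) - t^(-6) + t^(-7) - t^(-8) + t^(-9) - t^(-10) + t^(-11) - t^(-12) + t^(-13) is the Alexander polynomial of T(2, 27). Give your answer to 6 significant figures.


Substituting t = 7 into Delta(t) = t^13 - t^12 + t^11 - t^10 + t^9 - t^8 + t^7 - t^6 + t^5 - t^4 + t^3 - t^2 + t - 1 + t^(-1) - t^(-2) + t^(-3) - t^(-4) + t^(-5) - t^(-6) + t^(-7) - t^(-8) + t^(-9) - t^(-10) + t^(-11) - t^(-12) + t^(-13):
Term values: (96889010407) + (-13841287201) + (1977326743) + (-282475249) + (40353607) + (-5764801) + (823543) + (-117649) + (16807) + (-2401) + (343) + (-49) + (7) + (-1) + (0.142857) + (-0.0204082) + (0.00291545) + (-0.000416493) + (5.9499e-05) + (-8.49986e-06) + (1.21427e-06) + (-1.73467e-07) + (2.47809e-08) + (-3.54013e-09) + (5.05733e-10) + (-7.22476e-11) + (1.03211e-11)
Sum = 8.477788411e+10
Rounded to 6 significant figures: 8.47779e+10

8.47779e+10


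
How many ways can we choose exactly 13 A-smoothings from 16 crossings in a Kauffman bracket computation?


We choose which 13 of 16 crossings get A-smoothings.
C(16, 13) = 16! / (13! * 3!)
= 560

560


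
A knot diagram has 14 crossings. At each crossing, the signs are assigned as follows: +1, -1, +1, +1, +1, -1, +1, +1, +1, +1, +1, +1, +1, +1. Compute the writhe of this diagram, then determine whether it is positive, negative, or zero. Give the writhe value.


Step 1: Count positive crossings (+1).
Positive crossings: 12
Step 2: Count negative crossings (-1).
Negative crossings: 2
Step 3: Writhe = (positive) - (negative)
w = 12 - 2 = 10
Step 4: |w| = 10, and w is positive

10


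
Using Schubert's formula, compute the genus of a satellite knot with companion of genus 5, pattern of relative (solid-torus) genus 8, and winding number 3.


Schubert: g(satellite) = g_rel(pattern) + |winding| * g(companion),
where g_rel(pattern) is the genus of the pattern relative to the solid torus.
= 8 + 3 * 5
= 8 + 15 = 23

23


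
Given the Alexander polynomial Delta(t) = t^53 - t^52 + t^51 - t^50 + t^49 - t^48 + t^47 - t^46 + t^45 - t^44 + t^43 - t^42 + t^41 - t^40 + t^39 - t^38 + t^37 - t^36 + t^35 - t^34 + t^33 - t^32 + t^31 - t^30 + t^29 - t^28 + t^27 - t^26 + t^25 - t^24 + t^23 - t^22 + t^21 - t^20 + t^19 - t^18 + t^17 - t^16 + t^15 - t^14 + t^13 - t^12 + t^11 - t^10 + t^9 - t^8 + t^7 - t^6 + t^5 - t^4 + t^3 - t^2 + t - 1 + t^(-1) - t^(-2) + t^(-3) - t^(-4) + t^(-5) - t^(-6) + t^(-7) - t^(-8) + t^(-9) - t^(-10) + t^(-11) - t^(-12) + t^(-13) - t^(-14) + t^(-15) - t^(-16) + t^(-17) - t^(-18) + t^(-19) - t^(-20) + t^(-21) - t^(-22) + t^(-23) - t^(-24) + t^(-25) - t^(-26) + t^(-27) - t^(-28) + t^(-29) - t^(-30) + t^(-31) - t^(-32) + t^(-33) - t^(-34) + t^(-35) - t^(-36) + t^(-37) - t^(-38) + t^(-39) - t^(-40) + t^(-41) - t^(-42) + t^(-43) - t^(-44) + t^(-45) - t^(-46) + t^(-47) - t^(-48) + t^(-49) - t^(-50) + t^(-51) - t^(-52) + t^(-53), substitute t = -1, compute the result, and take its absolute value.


Step 1: The polynomial has 107 terms with alternating signs, exponents from 53 down to -53.
Step 2: Substitute t = -1. The i-th term has coefficient (-1)^i and exponent (m-i),
  so its value is (-1)^i * (-1)^(m-i) = (-1)^m = -1 for every i.
Step 3: All 107 terms equal -1, so Delta(-1) = 107 * (-1) = -107
Step 4: |Delta(-1)| = 107

107


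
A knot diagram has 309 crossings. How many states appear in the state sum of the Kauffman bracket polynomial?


Each crossing contributes 2 choices (A-smoothing or B-smoothing).
Total states = 2^309 = 1042962419883256876169444192465601618458351817556959360325703910069443225478828393565899456512

1042962419883256876169444192465601618458351817556959360325703910069443225478828393565899456512


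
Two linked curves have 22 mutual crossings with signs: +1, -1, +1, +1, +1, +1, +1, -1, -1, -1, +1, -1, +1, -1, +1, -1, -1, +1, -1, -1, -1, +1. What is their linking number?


Step 1: Count positive crossings: 11
Step 2: Count negative crossings: 11
Step 3: Sum of signs = 11 - 11 = 0
Step 4: Linking number = sum/2 = 0/2 = 0

0


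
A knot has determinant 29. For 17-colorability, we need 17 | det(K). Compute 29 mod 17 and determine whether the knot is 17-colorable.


Step 1: A knot is p-colorable if and only if p divides its determinant.
Step 2: Compute 29 mod 17.
29 = 1 * 17 + 12
Step 3: 29 mod 17 = 12
Step 4: The knot is 17-colorable: no

12


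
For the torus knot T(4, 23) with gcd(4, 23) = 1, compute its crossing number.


For a torus knot T(p, q) with gcd(p,q)=1,
the crossing number is min(p*(q-1), q*(p-1)).
p*(q-1) = 4*22 = 88
q*(p-1) = 23*3 = 69
min(88, 69) = 69

69


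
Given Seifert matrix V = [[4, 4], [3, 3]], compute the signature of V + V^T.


Step 1: V + V^T = [[8, 7], [7, 6]]
Step 2: trace = 14, det = -1
Step 3: Discriminant = 14^2 - 4*(-1) = 200
Step 4: Eigenvalues: 14.0711, -0.0710678
Step 5: Signature = (# positive eigenvalues) - (# negative eigenvalues) = 0

0


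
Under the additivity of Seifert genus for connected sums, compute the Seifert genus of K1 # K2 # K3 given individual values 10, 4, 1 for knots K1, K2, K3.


The Seifert genus is additive under connected sum.
Seifert genus(K1 # K2 # K3) = (10) + (4) + (1)
= 15

15


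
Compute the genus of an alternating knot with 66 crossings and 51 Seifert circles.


For alternating knots, g = (c - s + 1)/2.
= (66 - 51 + 1)/2
= 16/2 = 8

8


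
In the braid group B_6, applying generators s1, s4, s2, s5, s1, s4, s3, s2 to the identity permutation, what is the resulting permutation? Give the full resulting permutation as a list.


Starting with identity [1, 2, 3, 4, 5, 6].
Apply generators in sequence:
  After s1: [2, 1, 3, 4, 5, 6]
  After s4: [2, 1, 3, 5, 4, 6]
  After s2: [2, 3, 1, 5, 4, 6]
  After s5: [2, 3, 1, 5, 6, 4]
  After s1: [3, 2, 1, 5, 6, 4]
  After s4: [3, 2, 1, 6, 5, 4]
  After s3: [3, 2, 6, 1, 5, 4]
  After s2: [3, 6, 2, 1, 5, 4]
Final permutation: [3, 6, 2, 1, 5, 4]

[3, 6, 2, 1, 5, 4]
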